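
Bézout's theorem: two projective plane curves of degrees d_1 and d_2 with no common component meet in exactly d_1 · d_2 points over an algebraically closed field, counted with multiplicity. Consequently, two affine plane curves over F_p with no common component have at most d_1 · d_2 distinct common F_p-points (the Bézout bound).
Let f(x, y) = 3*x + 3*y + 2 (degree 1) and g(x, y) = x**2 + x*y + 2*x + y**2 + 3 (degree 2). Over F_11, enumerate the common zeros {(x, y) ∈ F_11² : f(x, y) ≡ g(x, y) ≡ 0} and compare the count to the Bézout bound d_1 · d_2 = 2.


Common zeros: ∅; count = 0; Bézout bound = 2.

deg(f) = 1, deg(g) = 2, so Bézout bound = 2.
Scan x ∈ F_11. For each x, list the y ∈ F_11 with f(x, y) ≡ 0 and those with g(x, y) ≡ 0 (mod 11); the common zeros in that column are the intersection.
  x = 0: f ≡ 0 at y ∈ {3}; g ≡ 0 at y ∈ ∅; common: ∅.
  x = 1: f ≡ 0 at y ∈ {2}; g ≡ 0 at y ∈ ∅; common: ∅.
  x = 2: f ≡ 0 at y ∈ {1}; g ≡ 0 at y ∈ {0, 9}; common: ∅.
  x = 3: f ≡ 0 at y ∈ {0}; g ≡ 0 at y ∈ {1, 7}; common: ∅.
  x = 4: f ≡ 0 at y ∈ {10}; g ≡ 0 at y ∈ ∅; common: ∅.
  x = 5: f ≡ 0 at y ∈ {9}; g ≡ 0 at y ∈ {1, 5}; common: ∅.
  x = 6: f ≡ 0 at y ∈ {8}; g ≡ 0 at y ∈ ∅; common: ∅.
  x = 7: f ≡ 0 at y ∈ {7}; g ≡ 0 at y ∈ {0, 4}; common: ∅.
  x = 8: f ≡ 0 at y ∈ {6}; g ≡ 0 at y ∈ ∅; common: ∅.
  x = 9: f ≡ 0 at y ∈ {5}; g ≡ 0 at y ∈ {4, 9}; common: ∅.
  x = 10: f ≡ 0 at y ∈ {4}; g ≡ 0 at y ∈ {5, 7}; common: ∅.
Collecting: common zeros = ∅, so the count is 0.
Comparison with the Bézout bound: 0 ≤ 2 = deg(f)·deg(g), as expected for curves with no common component (the affine F_11-count falls short of the bound because intersections may lie at infinity, over extension fields, or carry multiplicity).


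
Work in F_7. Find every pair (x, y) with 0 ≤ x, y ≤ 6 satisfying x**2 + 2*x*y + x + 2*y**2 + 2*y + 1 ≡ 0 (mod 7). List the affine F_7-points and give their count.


Affine F_7-points: {(2, 0), (2, 4), (3, 4), (3, 6), (4, 0), (4, 2), (5, 2), (5, 6)}; count = 8.

For each of the 49 pairs (x, y) ∈ F_7², evaluate f(x, y) mod 7. Record the zeros.
  x = 0: [0↦1, 1↦5, 2↦6, 3↦4, 4↦6, 5↦5, 6↦1]  zeros at y ∈ ∅
  x = 1: [0↦3, 1↦2, 2↦5, 3↦5, 4↦2, 5↦3, 6↦1]  zeros at y ∈ ∅
  x = 2: [0↦0, 1↦1, 2↦6, 3↦1, 4↦0, 5↦3, 6↦3]  zeros at y ∈ {0, 4}
  x = 3: [0↦6, 1↦2, 2↦2, 3↦6, 4↦0, 5↦5, 6↦0]  zeros at y ∈ {4, 6}
  x = 4: [0↦0, 1↦5, 2↦0, 3↦6, 4↦2, 5↦2, 6↦6]  zeros at y ∈ {0, 2}
  x = 5: [0↦3, 1↦3, 2↦0, 3↦1, 4↦6, 5↦1, 6↦0]  zeros at y ∈ {2, 6}
  x = 6: [0↦1, 1↦3, 2↦2, 3↦5, 4↦5, 5↦2, 6↦3]  zeros at y ∈ ∅
Collecting zeros: affine points = {(2, 0), (2, 4), (3, 4), (3, 6), (4, 0), (4, 2), (5, 2), (5, 6)}.
Total count |C(F_7)_aff| = 8.


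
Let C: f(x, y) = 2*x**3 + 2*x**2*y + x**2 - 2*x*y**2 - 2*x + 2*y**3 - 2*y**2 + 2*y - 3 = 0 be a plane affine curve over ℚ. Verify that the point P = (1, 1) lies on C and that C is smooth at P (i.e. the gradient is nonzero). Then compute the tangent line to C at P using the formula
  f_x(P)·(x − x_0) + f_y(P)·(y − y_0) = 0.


Tangent line at P: 8*x + 2*y - 10 = 0.

Step 1: f(1, 1) = 0, so P lies on C.
Step 2: partial derivatives
  f_x(x, y) = 6*x**2 + 4*x*y + 2*x - 2*y**2 - 2, f_y(x, y) = 2*x**2 - 4*x*y + 6*y**2 - 4*y + 2.
  f_x(P) = 8, f_y(P) = 2 (gradient nonzero, so P is smooth).
Step 3: tangent line at P: 8·(x − 1) + 2·(y − 1) = 0.
Expanding: 8*x + 2*y - 10 = 0.


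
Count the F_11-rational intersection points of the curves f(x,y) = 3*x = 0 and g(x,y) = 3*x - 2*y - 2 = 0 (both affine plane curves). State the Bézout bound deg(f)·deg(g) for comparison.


Common zeros: {(0, 10)}; count = 1; Bézout bound = 1.

deg(f) = 1, deg(g) = 1, so Bézout bound = 1.
Scan x ∈ F_11. For each x, list the y ∈ F_11 with f(x, y) ≡ 0 and those with g(x, y) ≡ 0 (mod 11); the common zeros in that column are the intersection.
  x = 0: f ≡ 0 at y ∈ {0, 1, 2, 3, 4, 5, 6, 7, 8, 9, 10}; g ≡ 0 at y ∈ {10}; common: {10}.
  x = 1: f ≡ 0 at y ∈ ∅; g ≡ 0 at y ∈ {6}; common: ∅.
  x = 2: f ≡ 0 at y ∈ ∅; g ≡ 0 at y ∈ {2}; common: ∅.
  x = 3: f ≡ 0 at y ∈ ∅; g ≡ 0 at y ∈ {9}; common: ∅.
  x = 4: f ≡ 0 at y ∈ ∅; g ≡ 0 at y ∈ {5}; common: ∅.
  x = 5: f ≡ 0 at y ∈ ∅; g ≡ 0 at y ∈ {1}; common: ∅.
  x = 6: f ≡ 0 at y ∈ ∅; g ≡ 0 at y ∈ {8}; common: ∅.
  x = 7: f ≡ 0 at y ∈ ∅; g ≡ 0 at y ∈ {4}; common: ∅.
  x = 8: f ≡ 0 at y ∈ ∅; g ≡ 0 at y ∈ {0}; common: ∅.
  x = 9: f ≡ 0 at y ∈ ∅; g ≡ 0 at y ∈ {7}; common: ∅.
  x = 10: f ≡ 0 at y ∈ ∅; g ≡ 0 at y ∈ {3}; common: ∅.
Collecting: common zeros = {(0, 10)}, so the count is 1.
Comparison with the Bézout bound: 1 ≤ 1 = deg(f)·deg(g), as expected for curves with no common component (the bound is attained).


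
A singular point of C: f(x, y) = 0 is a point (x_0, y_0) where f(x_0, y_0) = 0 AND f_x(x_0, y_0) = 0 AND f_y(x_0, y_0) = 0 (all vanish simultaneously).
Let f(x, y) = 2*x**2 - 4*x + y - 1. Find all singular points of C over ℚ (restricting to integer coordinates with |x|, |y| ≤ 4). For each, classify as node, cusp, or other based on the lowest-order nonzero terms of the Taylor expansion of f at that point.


No singular points in the scanned grid; C is smooth there.

Compute partial derivatives:
  f_x = 4*x - 4.
  f_y = 1.
f_y = 1 is a nonzero constant, so f_y never vanishes: no point (x, y) can satisfy f = f_x = f_y = 0. In particular no (x, y) ∈ {−4, ..., 4}² is singular; the curve is smooth.


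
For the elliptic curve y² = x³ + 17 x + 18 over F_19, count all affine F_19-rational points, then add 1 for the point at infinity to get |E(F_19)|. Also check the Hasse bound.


Affine points = {(1, 6), (1, 13), (3, 1), (3, 18), (4, 6), (4, 13), (5, 0), (7, 9), (7, 10), (8, 1), (8, 18), (9, 8), (9, 11), (11, 4), (11, 15), (13, 2), (13, 17), (14, 6), (14, 13), (15, 0), (16, 4), (16, 15), (18, 0)}; affine count = 23; |E(F_19)| = 24.

Discriminant check: Δ ∝ 4a³ + 27b² = 4·17³ + 27·18² = 4·4913 + 27·324 ≡ 14 (mod 19). Nonzero ⇒ E is nonsingular.
For each x ∈ F_19, compute rhs = x³ + 17·x + 18 mod 19, then count y ∈ F_19 with y² ≡ rhs.
  x = 0: rhs = 18, matching y values: none (0 points).
  x = 1: rhs = 17, matching y values: 6, 13 (2 points).
  x = 2: rhs = 3, matching y values: none (0 points).
  x = 3: rhs = 1, matching y values: 1, 18 (2 points).
  x = 4: rhs = 17, matching y values: 6, 13 (2 points).
  x = 5: rhs = 0, matching y values: 0 (1 points).
  x = 6: rhs = 13, matching y values: none (0 points).
  x = 7: rhs = 5, matching y values: 9, 10 (2 points).
  x = 8: rhs = 1, matching y values: 1, 18 (2 points).
  x = 9: rhs = 7, matching y values: 8, 11 (2 points).
  x = 10: rhs = 10, matching y values: none (0 points).
  x = 11: rhs = 16, matching y values: 4, 15 (2 points).
  x = 12: rhs = 12, matching y values: none (0 points).
  x = 13: rhs = 4, matching y values: 2, 17 (2 points).
  x = 14: rhs = 17, matching y values: 6, 13 (2 points).
  x = 15: rhs = 0, matching y values: 0 (1 points).
  x = 16: rhs = 16, matching y values: 4, 15 (2 points).
  x = 17: rhs = 14, matching y values: none (0 points).
  x = 18: rhs = 0, matching y values: 0 (1 points).
Total affine count: 23.
Full point count |E(F_19)| = 23 + 1 = 24.
Hasse bound: |24 − (19+1)| = |4| = 4 ≤ 2√19 ≈ 8.7178 ✓.


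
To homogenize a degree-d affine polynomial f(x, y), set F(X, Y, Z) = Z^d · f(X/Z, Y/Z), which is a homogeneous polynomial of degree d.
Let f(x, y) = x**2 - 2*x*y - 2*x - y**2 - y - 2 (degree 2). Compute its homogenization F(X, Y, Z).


F(X, Y, Z) = X**2 - 2*X*Y - 2*X*Z - Y**2 - Y*Z - 2*Z**2

deg(f) = 2.
Substitute x = X/Z, y = Y/Z into f, then multiply by Z^2.
  monomial 1·x^2·y^0 ↦ 1·X^2·Y^0·Z^0.
  monomial -2·x^1·y^1 ↦ -2·X^1·Y^1·Z^0.
  monomial -2·x^1·y^0 ↦ -2·X^1·Y^0·Z^1.
  monomial -1·x^0·y^2 ↦ -1·X^0·Y^2·Z^0.
  monomial -1·x^0·y^1 ↦ -1·X^0·Y^1·Z^1.
  monomial -2·x^0·y^0 ↦ -2·X^0·Y^0·Z^2.
Collecting: F(X, Y, Z) = X**2 - 2*X*Y - 2*X*Z - Y**2 - Y*Z - 2*Z**2.


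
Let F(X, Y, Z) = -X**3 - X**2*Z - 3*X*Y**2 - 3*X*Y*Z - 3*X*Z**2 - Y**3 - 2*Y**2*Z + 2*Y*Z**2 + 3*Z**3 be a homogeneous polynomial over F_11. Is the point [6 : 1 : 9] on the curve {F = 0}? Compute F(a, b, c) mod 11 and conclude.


F(6,1,9) ≡ 9 (mod 11); P is NOT on the curve.

Evaluate F(6, 1, 9) term-by-term (mod 11).
  -X**3 ↦ -1·216·1·1 = -216
  -X**2*Z ↦ -1·36·1·9 = -324
  -3*X*Y**2 ↦ -3·6·1·1 = -18
  -3*X*Y*Z ↦ -3·6·1·9 = -162
  -3*X*Z**2 ↦ -3·6·1·81 = -1458
  -Y**3 ↦ -1·1·1·1 = -1
  -2*Y**2*Z ↦ -2·1·1·9 = -18
  2*Y*Z**2 ↦ 2·1·1·81 = 162
  3*Z**3 ↦ 3·1·1·729 = 2187
Sum: F(6, 1, 9) = (-216) + (-324) + (-18) + (-162) + (-1458) + (-1) + (-18) + (162) + (2187) = 152.
Reducing mod 11: 152 ≡ 9 (mod 11).
Since F(a, b, c) ≡ 9 ≠ 0 (mod 11), P does NOT lie on the curve.


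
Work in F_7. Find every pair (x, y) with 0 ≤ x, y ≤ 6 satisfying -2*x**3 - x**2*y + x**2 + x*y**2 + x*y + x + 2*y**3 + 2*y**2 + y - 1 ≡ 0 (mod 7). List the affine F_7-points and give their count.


Affine F_7-points: {(1, 5), (3, 6), (4, 1), (4, 2), (5, 1), (5, 3)}; count = 6.

For each of the 49 pairs (x, y) ∈ F_7², evaluate f(x, y) mod 7. Record the zeros.
  x = 0: [0↦6, 1↦4, 2↦4, 3↦4, 4↦2, 5↦3, 6↦5]  zeros at y ∈ ∅
  x = 1: [0↦6, 1↦5, 2↦1, 3↦6, 4↦4, 5↦0, 6↦6]  zeros at y ∈ {5}
  x = 2: [0↦3, 1↦1, 2↦5, 3↦6, 4↦2, 5↦5, 6↦6]  zeros at y ∈ ∅
  x = 3: [0↦6, 1↦1, 2↦4, 3↦6, 4↦5, 5↦6, 6↦0]  zeros at y ∈ {6}
  x = 4: [0↦3, 1↦0, 2↦0, 3↦1, 4↦1, 5↦5, 6↦4]  zeros at y ∈ {1, 2}
  x = 5: [0↦3, 1↦0, 2↦2, 3↦0, 4↦6, 5↦4, 6↦6]  zeros at y ∈ {1, 3}
  x = 6: [0↦1, 1↦3, 2↦5, 3↦5, 4↦1, 5↦5, 6↦1]  zeros at y ∈ ∅
Collecting zeros: affine points = {(1, 5), (3, 6), (4, 1), (4, 2), (5, 1), (5, 3)}.
Total count |C(F_7)_aff| = 6.


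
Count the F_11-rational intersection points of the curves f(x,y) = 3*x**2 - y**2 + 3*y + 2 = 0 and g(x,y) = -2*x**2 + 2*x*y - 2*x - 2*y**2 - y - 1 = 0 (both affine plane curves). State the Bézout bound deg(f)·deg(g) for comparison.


Common zeros: ∅; count = 0; Bézout bound = 4.

deg(f) = 2, deg(g) = 2, so Bézout bound = 4.
Scan x ∈ F_11. For each x, list the y ∈ F_11 with f(x, y) ≡ 0 and those with g(x, y) ≡ 0 (mod 11); the common zeros in that column are the intersection.
  x = 0: f ≡ 0 at y ∈ ∅; g ≡ 0 at y ∈ {2, 3}; common: ∅.
  x = 1: f ≡ 0 at y ∈ ∅; g ≡ 0 at y ∈ {2, 4}; common: ∅.
  x = 2: f ≡ 0 at y ∈ ∅; g ≡ 0 at y ∈ {3, 4}; common: ∅.
  x = 3: f ≡ 0 at y ∈ {6, 8}; g ≡ 0 at y ∈ {1, 7}; common: ∅.
  x = 4: f ≡ 0 at y ∈ {7}; g ≡ 0 at y ∈ ∅; common: ∅.
  x = 5: f ≡ 0 at y ∈ {0, 3}; g ≡ 0 at y ∈ {5}; common: ∅.
  x = 6: f ≡ 0 at y ∈ {0, 3}; g ≡ 0 at y ∈ ∅; common: ∅.
  x = 7: f ≡ 0 at y ∈ {7}; g ≡ 0 at y ∈ ∅; common: ∅.
  x = 8: f ≡ 0 at y ∈ {6, 8}; g ≡ 0 at y ∈ {1}; common: ∅.
  x = 9: f ≡ 0 at y ∈ ∅; g ≡ 0 at y ∈ ∅; common: ∅.
  x = 10: f ≡ 0 at y ∈ ∅; g ≡ 0 at y ∈ {5, 10}; common: ∅.
Collecting: common zeros = ∅, so the count is 0.
Comparison with the Bézout bound: 0 ≤ 4 = deg(f)·deg(g), as expected for curves with no common component (the affine F_11-count falls short of the bound because intersections may lie at infinity, over extension fields, or carry multiplicity).


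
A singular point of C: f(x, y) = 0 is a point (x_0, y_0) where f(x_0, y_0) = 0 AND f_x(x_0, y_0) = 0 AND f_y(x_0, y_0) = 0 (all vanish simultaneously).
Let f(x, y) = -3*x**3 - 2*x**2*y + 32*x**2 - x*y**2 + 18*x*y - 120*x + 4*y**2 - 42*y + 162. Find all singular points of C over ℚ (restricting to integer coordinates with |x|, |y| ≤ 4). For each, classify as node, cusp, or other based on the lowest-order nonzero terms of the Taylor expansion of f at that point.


Singular points: {(3, 3)}; classification: node.

Compute partial derivatives:
  f_x = -9*x**2 - 4*x*y + 64*x - y**2 + 18*y - 120.
  f_y = -2*x**2 - 2*x*y + 18*x + 8*y - 42.
Scan x_0 ∈ {−4, ..., 4}. For each x_0, f_y(x_0, y) is a polynomial in y; find its integer roots y ∈ {−4, ..., 4}, then test f_x and f at those candidates.
  x = -4: f_y(-4, y) = 16*y - 146; no integer root y with |y| ≤ 4.
  x = -3: f_y(-3, y) = 14*y - 114; no integer root y with |y| ≤ 4.
  x = -2: f_y(-2, y) = 12*y - 86; no integer root y with |y| ≤ 4.
  x = -1: f_y(-1, y) = 10*y - 62; no integer root y with |y| ≤ 4.
  x = 0: f_y(0, y) = 8*y - 42; no integer root y with |y| ≤ 4.
  x = 1: f_y(1, y) = 6*y - 26; no integer root y with |y| ≤ 4.
  x = 2: f_y(2, y) = 4*y - 14; no integer root y with |y| ≤ 4.
  x = 3: f_y(3, y) = 2*y - 6; vanishes at y ∈ {3}. (3, 3): f_x = 0, f = 0 — SINGULAR.
  x = 4: f_y(4, y) = -2; no integer root y with |y| ≤ 4.
Only singular point on the grid: (3, 3).
Classify: substitute x = 3 + u, y = 3 + v and expand: f = -3*u**3 - 2*u**2*v - u**2 - u*v**2 + v**2.
No constant or linear terms (consistent with a singular point). Quadratic part: -u**2 + v**2. Cubic part: -3*u**3 - 2*u**2*v - u*v**2.
The quadratic part v**2 - u**2 = (v − u)(v + u) splits into two distinct linear factors, so there are two distinct tangent lines y − 3 = ±(x − 3) — this is a node (ordinary double point).
Classification: node.


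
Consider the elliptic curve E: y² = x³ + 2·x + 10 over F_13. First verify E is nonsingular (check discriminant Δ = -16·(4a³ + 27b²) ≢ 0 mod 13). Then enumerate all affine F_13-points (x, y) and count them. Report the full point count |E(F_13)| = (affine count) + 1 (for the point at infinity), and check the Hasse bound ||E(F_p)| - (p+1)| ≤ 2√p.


Affine points = {(0, 6), (0, 7), (1, 0), (2, 3), (2, 10), (3, 2), (3, 11), (4, 2), (4, 11), (6, 2), (6, 11), (7, 4), (7, 9), (9, 4), (9, 9), (10, 4), (10, 9)}; affine count = 17; |E(F_13)| = 18.

Discriminant check: Δ ∝ 4a³ + 27b² = 4·2³ + 27·10² = 4·8 + 27·100 ≡ 2 (mod 13). Nonzero ⇒ E is nonsingular.
For each x ∈ F_13, compute rhs = x³ + 2·x + 10 mod 13, then count y ∈ F_13 with y² ≡ rhs.
  x = 0: rhs = 10, matching y values: 6, 7 (2 points).
  x = 1: rhs = 0, matching y values: 0 (1 points).
  x = 2: rhs = 9, matching y values: 3, 10 (2 points).
  x = 3: rhs = 4, matching y values: 2, 11 (2 points).
  x = 4: rhs = 4, matching y values: 2, 11 (2 points).
  x = 5: rhs = 2, matching y values: none (0 points).
  x = 6: rhs = 4, matching y values: 2, 11 (2 points).
  x = 7: rhs = 3, matching y values: 4, 9 (2 points).
  x = 8: rhs = 5, matching y values: none (0 points).
  x = 9: rhs = 3, matching y values: 4, 9 (2 points).
  x = 10: rhs = 3, matching y values: 4, 9 (2 points).
  x = 11: rhs = 11, matching y values: none (0 points).
  x = 12: rhs = 7, matching y values: none (0 points).
Total affine count: 17.
Full point count |E(F_13)| = 17 + 1 = 18.
Hasse bound: |18 − (13+1)| = |4| = 4 ≤ 2√13 ≈ 7.2111 ✓.


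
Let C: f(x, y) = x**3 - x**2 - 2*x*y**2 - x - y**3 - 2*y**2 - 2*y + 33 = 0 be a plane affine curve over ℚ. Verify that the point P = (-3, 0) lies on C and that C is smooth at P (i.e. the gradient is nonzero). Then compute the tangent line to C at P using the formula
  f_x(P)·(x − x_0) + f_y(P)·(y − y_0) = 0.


Tangent line at P: 32*x - 2*y + 96 = 0.

Step 1: f(-3, 0) = 0, so P lies on C.
Step 2: partial derivatives
  f_x(x, y) = 3*x**2 - 2*x - 2*y**2 - 1, f_y(x, y) = -4*x*y - 3*y**2 - 4*y - 2.
  f_x(P) = 32, f_y(P) = -2 (gradient nonzero, so P is smooth).
Step 3: tangent line at P: 32·(x − -3) + -2·(y − 0) = 0.
Expanding: 32*x - 2*y + 96 = 0.


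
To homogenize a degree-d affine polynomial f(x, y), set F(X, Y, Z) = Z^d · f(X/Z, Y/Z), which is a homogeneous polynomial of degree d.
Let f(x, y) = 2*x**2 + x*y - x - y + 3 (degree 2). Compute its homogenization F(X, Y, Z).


F(X, Y, Z) = 2*X**2 + X*Y - X*Z - Y*Z + 3*Z**2

deg(f) = 2.
Substitute x = X/Z, y = Y/Z into f, then multiply by Z^2.
  monomial 2·x^2·y^0 ↦ 2·X^2·Y^0·Z^0.
  monomial 1·x^1·y^1 ↦ 1·X^1·Y^1·Z^0.
  monomial -1·x^1·y^0 ↦ -1·X^1·Y^0·Z^1.
  monomial -1·x^0·y^1 ↦ -1·X^0·Y^1·Z^1.
  monomial 3·x^0·y^0 ↦ 3·X^0·Y^0·Z^2.
Collecting: F(X, Y, Z) = 2*X**2 + X*Y - X*Z - Y*Z + 3*Z**2.


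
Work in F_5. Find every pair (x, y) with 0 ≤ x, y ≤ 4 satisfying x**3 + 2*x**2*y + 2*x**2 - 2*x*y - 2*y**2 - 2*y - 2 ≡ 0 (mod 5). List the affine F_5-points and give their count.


Affine F_5-points: {(2, 2), (2, 4), (3, 2), (3, 3), (4, 2), (4, 4)}; count = 6.

For each of the 25 pairs (x, y) ∈ F_5², evaluate f(x, y) mod 5. Record the zeros.
  x = 0: [0↦3, 1↦4, 2↦1, 3↦4, 4↦3]  zeros at y ∈ ∅
  x = 1: [0↦1, 1↦2, 2↦4, 3↦2, 4↦1]  zeros at y ∈ ∅
  x = 2: [0↦4, 1↦4, 2↦0, 3↦2, 4↦0]  zeros at y ∈ {2, 4}
  x = 3: [0↦3, 1↦1, 2↦0, 3↦0, 4↦1]  zeros at y ∈ {2, 3}
  x = 4: [0↦4, 1↦4, 2↦0, 3↦2, 4↦0]  zeros at y ∈ {2, 4}
Collecting zeros: affine points = {(2, 2), (2, 4), (3, 2), (3, 3), (4, 2), (4, 4)}.
Total count |C(F_5)_aff| = 6.


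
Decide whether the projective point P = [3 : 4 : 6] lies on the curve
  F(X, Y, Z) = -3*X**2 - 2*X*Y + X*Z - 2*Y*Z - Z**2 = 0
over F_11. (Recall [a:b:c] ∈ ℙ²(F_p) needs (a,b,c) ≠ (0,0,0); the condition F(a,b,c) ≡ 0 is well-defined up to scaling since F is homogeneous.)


F(3,4,6) ≡ 4 (mod 11); P is NOT on the curve.

Evaluate F(3, 4, 6) term-by-term (mod 11).
  -3*X**2 ↦ -3·9·1·1 = -27
  -2*X*Y ↦ -2·3·4·1 = -24
  X*Z ↦ 1·3·1·6 = 18
  -2*Y*Z ↦ -2·1·4·6 = -48
  -Z**2 ↦ -1·1·1·36 = -36
Sum: F(3, 4, 6) = (-27) + (-24) + (18) + (-48) + (-36) = -117.
Reducing mod 11: -117 ≡ 4 (mod 11).
Since F(a, b, c) ≡ 4 ≠ 0 (mod 11), P does NOT lie on the curve.


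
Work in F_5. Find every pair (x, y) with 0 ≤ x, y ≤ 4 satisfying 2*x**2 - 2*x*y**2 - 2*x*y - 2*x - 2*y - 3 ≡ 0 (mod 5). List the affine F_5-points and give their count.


Affine F_5-points: {(0, 1), (3, 1)}; count = 2.

For each of the 25 pairs (x, y) ∈ F_5², evaluate f(x, y) mod 5. Record the zeros.
  x = 0: [0↦2, 1↦0, 2↦3, 3↦1, 4↦4]  zeros at y ∈ {1}
  x = 1: [0↦2, 1↦1, 2↦1, 3↦2, 4↦4]  zeros at y ∈ ∅
  x = 2: [0↦1, 1↦1, 2↦3, 3↦2, 4↦3]  zeros at y ∈ ∅
  x = 3: [0↦4, 1↦0, 2↦4, 3↦1, 4↦1]  zeros at y ∈ {1}
  x = 4: [0↦1, 1↦3, 2↦4, 3↦4, 4↦3]  zeros at y ∈ ∅
Collecting zeros: affine points = {(0, 1), (3, 1)}.
Total count |C(F_5)_aff| = 2.


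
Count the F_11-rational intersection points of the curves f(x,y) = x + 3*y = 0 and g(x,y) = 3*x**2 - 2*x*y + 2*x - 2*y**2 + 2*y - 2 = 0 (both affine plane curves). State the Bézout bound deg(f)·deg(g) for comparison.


Common zeros: {(3, 10)}; count = 1; Bézout bound = 2.

deg(f) = 1, deg(g) = 2, so Bézout bound = 2.
Scan x ∈ F_11. For each x, list the y ∈ F_11 with f(x, y) ≡ 0 and those with g(x, y) ≡ 0 (mod 11); the common zeros in that column are the intersection.
  x = 0: f ≡ 0 at y ∈ {0}; g ≡ 0 at y ∈ ∅; common: ∅.
  x = 1: f ≡ 0 at y ∈ {7}; g ≡ 0 at y ∈ ∅; common: ∅.
  x = 2: f ≡ 0 at y ∈ {3}; g ≡ 0 at y ∈ ∅; common: ∅.
  x = 3: f ≡ 0 at y ∈ {10}; g ≡ 0 at y ∈ {10}; common: {10}.
  x = 4: f ≡ 0 at y ∈ {6}; g ≡ 0 at y ∈ ∅; common: ∅.
  x = 5: f ≡ 0 at y ∈ {2}; g ≡ 0 at y ∈ ∅; common: ∅.
  x = 6: f ≡ 0 at y ∈ {9}; g ≡ 0 at y ∈ ∅; common: ∅.
  x = 7: f ≡ 0 at y ∈ {5}; g ≡ 0 at y ∈ ∅; common: ∅.
  x = 8: f ≡ 0 at y ∈ {1}; g ≡ 0 at y ∈ ∅; common: ∅.
  x = 9: f ≡ 0 at y ∈ {8}; g ≡ 0 at y ∈ ∅; common: ∅.
  x = 10: f ≡ 0 at y ∈ {4}; g ≡ 0 at y ∈ ∅; common: ∅.
Collecting: common zeros = {(3, 10)}, so the count is 1.
Comparison with the Bézout bound: 1 ≤ 2 = deg(f)·deg(g), as expected for curves with no common component (the affine F_11-count falls short of the bound because intersections may lie at infinity, over extension fields, or carry multiplicity).


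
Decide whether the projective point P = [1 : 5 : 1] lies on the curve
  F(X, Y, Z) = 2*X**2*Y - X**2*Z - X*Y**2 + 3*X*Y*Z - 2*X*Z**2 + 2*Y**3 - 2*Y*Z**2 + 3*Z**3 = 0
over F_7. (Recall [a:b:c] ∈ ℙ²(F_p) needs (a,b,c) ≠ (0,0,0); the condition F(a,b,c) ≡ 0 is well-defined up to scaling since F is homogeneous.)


F(1,5,1) ≡ 2 (mod 7); P is NOT on the curve.

Evaluate F(1, 5, 1) term-by-term (mod 7).
  2*X**2*Y ↦ 2·1·5·1 = 10
  -X**2*Z ↦ -1·1·1·1 = -1
  -X*Y**2 ↦ -1·1·25·1 = -25
  3*X*Y*Z ↦ 3·1·5·1 = 15
  -2*X*Z**2 ↦ -2·1·1·1 = -2
  2*Y**3 ↦ 2·1·125·1 = 250
  -2*Y*Z**2 ↦ -2·1·5·1 = -10
  3*Z**3 ↦ 3·1·1·1 = 3
Sum: F(1, 5, 1) = (10) + (-1) + (-25) + (15) + (-2) + (250) + (-10) + (3) = 240.
Reducing mod 7: 240 ≡ 2 (mod 7).
Since F(a, b, c) ≡ 2 ≠ 0 (mod 7), P does NOT lie on the curve.


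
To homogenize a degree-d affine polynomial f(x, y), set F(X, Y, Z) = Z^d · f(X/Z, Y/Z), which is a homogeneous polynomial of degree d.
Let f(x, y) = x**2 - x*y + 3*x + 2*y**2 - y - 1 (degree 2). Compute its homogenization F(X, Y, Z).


F(X, Y, Z) = X**2 - X*Y + 3*X*Z + 2*Y**2 - Y*Z - Z**2

deg(f) = 2.
Substitute x = X/Z, y = Y/Z into f, then multiply by Z^2.
  monomial 1·x^2·y^0 ↦ 1·X^2·Y^0·Z^0.
  monomial -1·x^1·y^1 ↦ -1·X^1·Y^1·Z^0.
  monomial 3·x^1·y^0 ↦ 3·X^1·Y^0·Z^1.
  monomial 2·x^0·y^2 ↦ 2·X^0·Y^2·Z^0.
  monomial -1·x^0·y^1 ↦ -1·X^0·Y^1·Z^1.
  monomial -1·x^0·y^0 ↦ -1·X^0·Y^0·Z^2.
Collecting: F(X, Y, Z) = X**2 - X*Y + 3*X*Z + 2*Y**2 - Y*Z - Z**2.


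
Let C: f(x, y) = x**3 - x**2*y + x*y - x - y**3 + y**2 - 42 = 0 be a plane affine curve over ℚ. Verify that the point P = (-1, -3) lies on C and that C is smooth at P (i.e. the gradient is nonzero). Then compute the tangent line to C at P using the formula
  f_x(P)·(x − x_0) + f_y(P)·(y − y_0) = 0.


Tangent line at P: -7*x - 35*y - 112 = 0.

Step 1: f(-1, -3) = 0, so P lies on C.
Step 2: partial derivatives
  f_x(x, y) = 3*x**2 - 2*x*y + y - 1, f_y(x, y) = -x**2 + x - 3*y**2 + 2*y.
  f_x(P) = -7, f_y(P) = -35 (gradient nonzero, so P is smooth).
Step 3: tangent line at P: -7·(x − -1) + -35·(y − -3) = 0.
Expanding: -7*x - 35*y - 112 = 0.


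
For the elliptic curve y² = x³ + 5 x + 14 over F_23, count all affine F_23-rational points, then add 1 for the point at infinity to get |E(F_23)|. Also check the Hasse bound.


Affine points = {(2, 3), (2, 20), (4, 11), (4, 12), (5, 7), (5, 16), (7, 1), (7, 22), (9, 11), (9, 12), (10, 11), (10, 12), (12, 10), (12, 13), (16, 2), (16, 21), (18, 5), (18, 18), (20, 8), (20, 15), (22, 10), (22, 13)}; affine count = 22; |E(F_23)| = 23.

Discriminant check: Δ ∝ 4a³ + 27b² = 4·5³ + 27·14² = 4·125 + 27·196 ≡ 19 (mod 23). Nonzero ⇒ E is nonsingular.
For each x ∈ F_23, compute rhs = x³ + 5·x + 14 mod 23, then count y ∈ F_23 with y² ≡ rhs.
  x = 0: rhs = 14, matching y values: none (0 points).
  x = 1: rhs = 20, matching y values: none (0 points).
  x = 2: rhs = 9, matching y values: 3, 20 (2 points).
  x = 3: rhs = 10, matching y values: none (0 points).
  x = 4: rhs = 6, matching y values: 11, 12 (2 points).
  x = 5: rhs = 3, matching y values: 7, 16 (2 points).
  x = 6: rhs = 7, matching y values: none (0 points).
  x = 7: rhs = 1, matching y values: 1, 22 (2 points).
  x = 8: rhs = 14, matching y values: none (0 points).
  x = 9: rhs = 6, matching y values: 11, 12 (2 points).
  x = 10: rhs = 6, matching y values: 11, 12 (2 points).
  x = 11: rhs = 20, matching y values: none (0 points).
  x = 12: rhs = 8, matching y values: 10, 13 (2 points).
  x = 13: rhs = 22, matching y values: none (0 points).
  x = 14: rhs = 22, matching y values: none (0 points).
  x = 15: rhs = 14, matching y values: none (0 points).
  x = 16: rhs = 4, matching y values: 2, 21 (2 points).
  x = 17: rhs = 21, matching y values: none (0 points).
  x = 18: rhs = 2, matching y values: 5, 18 (2 points).
  x = 19: rhs = 22, matching y values: none (0 points).
  x = 20: rhs = 18, matching y values: 8, 15 (2 points).
  x = 21: rhs = 19, matching y values: none (0 points).
  x = 22: rhs = 8, matching y values: 10, 13 (2 points).
Total affine count: 22.
Full point count |E(F_23)| = 22 + 1 = 23.
Hasse bound: |23 − (23+1)| = |-1| = 1 ≤ 2√23 ≈ 9.5917 ✓.


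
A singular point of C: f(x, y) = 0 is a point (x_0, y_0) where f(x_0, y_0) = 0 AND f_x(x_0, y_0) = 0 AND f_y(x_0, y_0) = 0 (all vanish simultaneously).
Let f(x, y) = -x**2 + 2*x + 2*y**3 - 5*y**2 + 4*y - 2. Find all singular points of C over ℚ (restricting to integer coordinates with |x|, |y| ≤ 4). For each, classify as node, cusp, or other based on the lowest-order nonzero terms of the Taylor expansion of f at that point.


Singular points: {(1, 1)}; classification: node.

Compute partial derivatives:
  f_x = 2 - 2*x.
  f_y = 6*y**2 - 10*y + 4.
Scan x_0 ∈ {−4, ..., 4}. For each x_0, f_y(x_0, y) is a polynomial in y; find its integer roots y ∈ {−4, ..., 4}, then test f_x and f at those candidates.
  x = -4: f_y(-4, y) = 6*y**2 - 10*y + 4; vanishes at y ∈ {1}. (-4, 1): f_x = 10 ≠ 0.
  x = -3: f_y(-3, y) = 6*y**2 - 10*y + 4; vanishes at y ∈ {1}. (-3, 1): f_x = 8 ≠ 0.
  x = -2: f_y(-2, y) = 6*y**2 - 10*y + 4; vanishes at y ∈ {1}. (-2, 1): f_x = 6 ≠ 0.
  x = -1: f_y(-1, y) = 6*y**2 - 10*y + 4; vanishes at y ∈ {1}. (-1, 1): f_x = 4 ≠ 0.
  x = 0: f_y(0, y) = 6*y**2 - 10*y + 4; vanishes at y ∈ {1}. (0, 1): f_x = 2 ≠ 0.
  x = 1: f_y(1, y) = 6*y**2 - 10*y + 4; vanishes at y ∈ {1}. (1, 1): f_x = 0, f = 0 — SINGULAR.
  x = 2: f_y(2, y) = 6*y**2 - 10*y + 4; vanishes at y ∈ {1}. (2, 1): f_x = -2 ≠ 0.
  x = 3: f_y(3, y) = 6*y**2 - 10*y + 4; vanishes at y ∈ {1}. (3, 1): f_x = -4 ≠ 0.
  x = 4: f_y(4, y) = 6*y**2 - 10*y + 4; vanishes at y ∈ {1}. (4, 1): f_x = -6 ≠ 0.
Only singular point on the grid: (1, 1).
Classify: substitute x = 1 + u, y = 1 + v and expand: f = -u**2 + 2*v**3 + v**2.
No constant or linear terms (consistent with a singular point). Quadratic part: -u**2 + v**2. Cubic part: 2*v**3.
The quadratic part v**2 - u**2 = (v − u)(v + u) splits into two distinct linear factors, so there are two distinct tangent lines y − 1 = ±(x − 1) — this is a node (ordinary double point).
Classification: node.


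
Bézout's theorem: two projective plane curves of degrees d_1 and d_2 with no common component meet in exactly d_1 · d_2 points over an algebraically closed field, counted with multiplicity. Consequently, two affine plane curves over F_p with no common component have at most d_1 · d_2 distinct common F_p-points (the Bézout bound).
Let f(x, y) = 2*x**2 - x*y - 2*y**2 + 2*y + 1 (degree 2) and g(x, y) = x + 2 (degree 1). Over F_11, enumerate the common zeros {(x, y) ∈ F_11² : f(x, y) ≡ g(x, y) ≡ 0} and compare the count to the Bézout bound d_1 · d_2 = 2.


Common zeros: {(9, 1)}; count = 1; Bézout bound = 2.

deg(f) = 2, deg(g) = 1, so Bézout bound = 2.
Scan x ∈ F_11. For each x, list the y ∈ F_11 with f(x, y) ≡ 0 and those with g(x, y) ≡ 0 (mod 11); the common zeros in that column are the intersection.
  x = 0: f ≡ 0 at y ∈ {3, 9}; g ≡ 0 at y ∈ ∅; common: ∅.
  x = 1: f ≡ 0 at y ∈ {7, 10}; g ≡ 0 at y ∈ ∅; common: ∅.
  x = 2: f ≡ 0 at y ∈ ∅; g ≡ 0 at y ∈ ∅; common: ∅.
  x = 3: f ≡ 0 at y ∈ ∅; g ≡ 0 at y ∈ ∅; common: ∅.
  x = 4: f ≡ 0 at y ∈ {0, 10}; g ≡ 0 at y ∈ ∅; common: ∅.
  x = 5: f ≡ 0 at y ∈ ∅; g ≡ 0 at y ∈ ∅; common: ∅.
  x = 6: f ≡ 0 at y ∈ ∅; g ≡ 0 at y ∈ ∅; common: ∅.
  x = 7: f ≡ 0 at y ∈ {0, 3}; g ≡ 0 at y ∈ ∅; common: ∅.
  x = 8: f ≡ 0 at y ∈ {1, 7}; g ≡ 0 at y ∈ ∅; common: ∅.
  x = 9: f ≡ 0 at y ∈ {1}; g ≡ 0 at y ∈ {0, 1, 2, 3, 4, 5, 6, 7, 8, 9, 10}; common: {1}.
  x = 10: f ≡ 0 at y ∈ {9}; g ≡ 0 at y ∈ ∅; common: ∅.
Collecting: common zeros = {(9, 1)}, so the count is 1.
Comparison with the Bézout bound: 1 ≤ 2 = deg(f)·deg(g), as expected for curves with no common component (the affine F_11-count falls short of the bound because intersections may lie at infinity, over extension fields, or carry multiplicity).


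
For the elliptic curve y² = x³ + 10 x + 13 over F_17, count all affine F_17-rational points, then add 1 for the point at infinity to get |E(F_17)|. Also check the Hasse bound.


Affine points = {(0, 8), (0, 9), (3, 6), (3, 11), (4, 7), (4, 10), (5, 1), (5, 16), (6, 0), (7, 1), (7, 16), (9, 4), (9, 13), (10, 5), (10, 12), (11, 3), (11, 14), (12, 5), (12, 12), (15, 6), (15, 11), (16, 6), (16, 11)}; affine count = 23; |E(F_17)| = 24.

Discriminant check: Δ ∝ 4a³ + 27b² = 4·10³ + 27·13² = 4·1000 + 27·169 ≡ 12 (mod 17). Nonzero ⇒ E is nonsingular.
For each x ∈ F_17, compute rhs = x³ + 10·x + 13 mod 17, then count y ∈ F_17 with y² ≡ rhs.
  x = 0: rhs = 13, matching y values: 8, 9 (2 points).
  x = 1: rhs = 7, matching y values: none (0 points).
  x = 2: rhs = 7, matching y values: none (0 points).
  x = 3: rhs = 2, matching y values: 6, 11 (2 points).
  x = 4: rhs = 15, matching y values: 7, 10 (2 points).
  x = 5: rhs = 1, matching y values: 1, 16 (2 points).
  x = 6: rhs = 0, matching y values: 0 (1 points).
  x = 7: rhs = 1, matching y values: 1, 16 (2 points).
  x = 8: rhs = 10, matching y values: none (0 points).
  x = 9: rhs = 16, matching y values: 4, 13 (2 points).
  x = 10: rhs = 8, matching y values: 5, 12 (2 points).
  x = 11: rhs = 9, matching y values: 3, 14 (2 points).
  x = 12: rhs = 8, matching y values: 5, 12 (2 points).
  x = 13: rhs = 11, matching y values: none (0 points).
  x = 14: rhs = 7, matching y values: none (0 points).
  x = 15: rhs = 2, matching y values: 6, 11 (2 points).
  x = 16: rhs = 2, matching y values: 6, 11 (2 points).
Total affine count: 23.
Full point count |E(F_17)| = 23 + 1 = 24.
Hasse bound: |24 − (17+1)| = |6| = 6 ≤ 2√17 ≈ 8.2462 ✓.


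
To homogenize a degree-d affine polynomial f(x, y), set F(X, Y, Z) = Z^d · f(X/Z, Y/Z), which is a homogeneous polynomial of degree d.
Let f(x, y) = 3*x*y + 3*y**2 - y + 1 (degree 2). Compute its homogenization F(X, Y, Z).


F(X, Y, Z) = 3*X*Y + 3*Y**2 - Y*Z + Z**2

deg(f) = 2.
Substitute x = X/Z, y = Y/Z into f, then multiply by Z^2.
  monomial 3·x^1·y^1 ↦ 3·X^1·Y^1·Z^0.
  monomial 3·x^0·y^2 ↦ 3·X^0·Y^2·Z^0.
  monomial -1·x^0·y^1 ↦ -1·X^0·Y^1·Z^1.
  monomial 1·x^0·y^0 ↦ 1·X^0·Y^0·Z^2.
Collecting: F(X, Y, Z) = 3*X*Y + 3*Y**2 - Y*Z + Z**2.


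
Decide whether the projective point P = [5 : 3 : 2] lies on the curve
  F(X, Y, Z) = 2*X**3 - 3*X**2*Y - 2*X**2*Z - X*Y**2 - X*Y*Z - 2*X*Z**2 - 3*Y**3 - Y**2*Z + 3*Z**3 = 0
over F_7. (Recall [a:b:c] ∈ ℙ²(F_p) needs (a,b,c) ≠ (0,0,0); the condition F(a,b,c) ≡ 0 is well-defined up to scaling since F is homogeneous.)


F(5,3,2) ≡ 1 (mod 7); P is NOT on the curve.

Evaluate F(5, 3, 2) term-by-term (mod 7).
  2*X**3 ↦ 2·125·1·1 = 250
  -3*X**2*Y ↦ -3·25·3·1 = -225
  -2*X**2*Z ↦ -2·25·1·2 = -100
  -X*Y**2 ↦ -1·5·9·1 = -45
  -X*Y*Z ↦ -1·5·3·2 = -30
  -2*X*Z**2 ↦ -2·5·1·4 = -40
  -3*Y**3 ↦ -3·1·27·1 = -81
  -Y**2*Z ↦ -1·1·9·2 = -18
  3*Z**3 ↦ 3·1·1·8 = 24
Sum: F(5, 3, 2) = (250) + (-225) + (-100) + (-45) + (-30) + (-40) + (-81) + (-18) + (24) = -265.
Reducing mod 7: -265 ≡ 1 (mod 7).
Since F(a, b, c) ≡ 1 ≠ 0 (mod 7), P does NOT lie on the curve.


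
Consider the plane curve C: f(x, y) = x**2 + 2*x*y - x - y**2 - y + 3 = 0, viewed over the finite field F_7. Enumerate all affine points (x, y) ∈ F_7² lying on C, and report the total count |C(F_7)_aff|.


Affine F_7-points: {(2, 1), (2, 2), (4, 1), (4, 6), (6, 5), (6, 6)}; count = 6.

For each of the 49 pairs (x, y) ∈ F_7², evaluate f(x, y) mod 7. Record the zeros.
  x = 0: [0↦3, 1↦1, 2↦4, 3↦5, 4↦4, 5↦1, 6↦3]  zeros at y ∈ ∅
  x = 1: [0↦3, 1↦3, 2↦1, 3↦4, 4↦5, 5↦4, 6↦1]  zeros at y ∈ ∅
  x = 2: [0↦5, 1↦0, 2↦0, 3↦5, 4↦1, 5↦2, 6↦1]  zeros at y ∈ {1, 2}
  x = 3: [0↦2, 1↦6, 2↦1, 3↦1, 4↦6, 5↦2, 6↦3]  zeros at y ∈ ∅
  x = 4: [0↦1, 1↦0, 2↦4, 3↦6, 4↦6, 5↦4, 6↦0]  zeros at y ∈ {1, 6}
  x = 5: [0↦2, 1↦3, 2↦2, 3↦6, 4↦1, 5↦1, 6↦6]  zeros at y ∈ ∅
  x = 6: [0↦5, 1↦1, 2↦2, 3↦1, 4↦5, 5↦0, 6↦0]  zeros at y ∈ {5, 6}
Collecting zeros: affine points = {(2, 1), (2, 2), (4, 1), (4, 6), (6, 5), (6, 6)}.
Total count |C(F_7)_aff| = 6.


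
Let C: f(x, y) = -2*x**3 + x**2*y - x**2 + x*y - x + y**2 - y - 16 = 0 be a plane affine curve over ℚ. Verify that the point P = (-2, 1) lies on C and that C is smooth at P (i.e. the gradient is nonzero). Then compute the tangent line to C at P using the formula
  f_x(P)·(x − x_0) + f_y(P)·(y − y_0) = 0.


Tangent line at P: -24*x + 3*y - 51 = 0.

Step 1: f(-2, 1) = 0, so P lies on C.
Step 2: partial derivatives
  f_x(x, y) = -6*x**2 + 2*x*y - 2*x + y - 1, f_y(x, y) = x**2 + x + 2*y - 1.
  f_x(P) = -24, f_y(P) = 3 (gradient nonzero, so P is smooth).
Step 3: tangent line at P: -24·(x − -2) + 3·(y − 1) = 0.
Expanding: -24*x + 3*y - 51 = 0.


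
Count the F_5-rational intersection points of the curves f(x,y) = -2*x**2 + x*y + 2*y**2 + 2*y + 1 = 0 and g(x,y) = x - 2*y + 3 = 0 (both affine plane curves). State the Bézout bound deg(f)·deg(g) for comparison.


Common zeros: ∅; count = 0; Bézout bound = 2.

deg(f) = 2, deg(g) = 1, so Bézout bound = 2.
Scan x ∈ F_5. For each x, list the y ∈ F_5 with f(x, y) ≡ 0 and those with g(x, y) ≡ 0 (mod 5); the common zeros in that column are the intersection.
  x = 0: f ≡ 0 at y ∈ {1, 3}; g ≡ 0 at y ∈ {4}; common: ∅.
  x = 1: f ≡ 0 at y ∈ ∅; g ≡ 0 at y ∈ {2}; common: ∅.
  x = 2: f ≡ 0 at y ∈ ∅; g ≡ 0 at y ∈ {0}; common: ∅.
  x = 3: f ≡ 0 at y ∈ {1, 4}; g ≡ 0 at y ∈ {3}; common: ∅.
  x = 4: f ≡ 0 at y ∈ {3, 4}; g ≡ 0 at y ∈ {1}; common: ∅.
Collecting: common zeros = ∅, so the count is 0.
Comparison with the Bézout bound: 0 ≤ 2 = deg(f)·deg(g), as expected for curves with no common component (the affine F_5-count falls short of the bound because intersections may lie at infinity, over extension fields, or carry multiplicity).


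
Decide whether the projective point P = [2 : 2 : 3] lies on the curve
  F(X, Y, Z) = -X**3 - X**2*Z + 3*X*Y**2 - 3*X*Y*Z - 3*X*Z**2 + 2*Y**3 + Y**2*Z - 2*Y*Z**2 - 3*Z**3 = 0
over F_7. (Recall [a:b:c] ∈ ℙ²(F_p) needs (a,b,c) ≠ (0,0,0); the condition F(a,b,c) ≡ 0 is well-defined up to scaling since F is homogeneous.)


F(2,2,3) ≡ 0 (mod 7); P is on the curve.

Evaluate F(2, 2, 3) term-by-term (mod 7).
  -X**3 ↦ -1·8·1·1 = -8
  -X**2*Z ↦ -1·4·1·3 = -12
  3*X*Y**2 ↦ 3·2·4·1 = 24
  -3*X*Y*Z ↦ -3·2·2·3 = -36
  -3*X*Z**2 ↦ -3·2·1·9 = -54
  2*Y**3 ↦ 2·1·8·1 = 16
  Y**2*Z ↦ 1·1·4·3 = 12
  -2*Y*Z**2 ↦ -2·1·2·9 = -36
  -3*Z**3 ↦ -3·1·1·27 = -81
Sum: F(2, 2, 3) = (-8) + (-12) + (24) + (-36) + (-54) + (16) + (12) + (-36) + (-81) = -175.
Reducing mod 7: -175 ≡ 0 (mod 7).
Since F(a, b, c) ≡ 0 (mod 7), P lies on the curve.


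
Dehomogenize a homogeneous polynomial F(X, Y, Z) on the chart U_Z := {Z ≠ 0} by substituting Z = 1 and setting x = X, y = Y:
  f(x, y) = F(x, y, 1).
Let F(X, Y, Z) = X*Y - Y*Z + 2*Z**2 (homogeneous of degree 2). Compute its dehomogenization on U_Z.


f(x, y) = x*y - y + 2

On U_Z we set Z = 1. Each monomial c·X^i·Y^j·Z^k in F becomes c·x^i·y^j·1^k = c·x^i·y^j.
Substituting Z = 1: F(X, Y, 1) = x*y - y + 2.
Note: deg(f) ≤ deg(F) = 2; strict inequality happens when F is divisible by Z (lost terms).


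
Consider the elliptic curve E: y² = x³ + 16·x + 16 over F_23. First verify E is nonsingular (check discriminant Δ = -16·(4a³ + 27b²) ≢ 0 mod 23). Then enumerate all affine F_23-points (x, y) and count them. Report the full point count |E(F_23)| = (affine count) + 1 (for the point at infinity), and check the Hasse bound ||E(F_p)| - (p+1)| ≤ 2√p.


Affine points = {(0, 4), (0, 19), (4, 11), (4, 12), (6, 11), (6, 12), (8, 9), (8, 14), (10, 7), (10, 16), (12, 2), (12, 21), (13, 11), (13, 12), (17, 7), (17, 16), (18, 8), (18, 15), (19, 7), (19, 16)}; affine count = 20; |E(F_23)| = 21.

Discriminant check: Δ ∝ 4a³ + 27b² = 4·16³ + 27·16² = 4·4096 + 27·256 ≡ 20 (mod 23). Nonzero ⇒ E is nonsingular.
For each x ∈ F_23, compute rhs = x³ + 16·x + 16 mod 23, then count y ∈ F_23 with y² ≡ rhs.
  x = 0: rhs = 16, matching y values: 4, 19 (2 points).
  x = 1: rhs = 10, matching y values: none (0 points).
  x = 2: rhs = 10, matching y values: none (0 points).
  x = 3: rhs = 22, matching y values: none (0 points).
  x = 4: rhs = 6, matching y values: 11, 12 (2 points).
  x = 5: rhs = 14, matching y values: none (0 points).
  x = 6: rhs = 6, matching y values: 11, 12 (2 points).
  x = 7: rhs = 11, matching y values: none (0 points).
  x = 8: rhs = 12, matching y values: 9, 14 (2 points).
  x = 9: rhs = 15, matching y values: none (0 points).
  x = 10: rhs = 3, matching y values: 7, 16 (2 points).
  x = 11: rhs = 5, matching y values: none (0 points).
  x = 12: rhs = 4, matching y values: 2, 21 (2 points).
  x = 13: rhs = 6, matching y values: 11, 12 (2 points).
  x = 14: rhs = 17, matching y values: none (0 points).
  x = 15: rhs = 20, matching y values: none (0 points).
  x = 16: rhs = 21, matching y values: none (0 points).
  x = 17: rhs = 3, matching y values: 7, 16 (2 points).
  x = 18: rhs = 18, matching y values: 8, 15 (2 points).
  x = 19: rhs = 3, matching y values: 7, 16 (2 points).
  x = 20: rhs = 10, matching y values: none (0 points).
  x = 21: rhs = 22, matching y values: none (0 points).
  x = 22: rhs = 22, matching y values: none (0 points).
Total affine count: 20.
Full point count |E(F_23)| = 20 + 1 = 21.
Hasse bound: |21 − (23+1)| = |-3| = 3 ≤ 2√23 ≈ 9.5917 ✓.


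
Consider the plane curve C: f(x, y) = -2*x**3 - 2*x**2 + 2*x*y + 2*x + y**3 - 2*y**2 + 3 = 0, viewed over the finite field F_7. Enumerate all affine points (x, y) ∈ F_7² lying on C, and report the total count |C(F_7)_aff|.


Affine F_7-points: {(0, 4), (0, 6), (2, 1), (3, 0), (3, 4), (3, 5), (4, 2), (5, 0), (6, 6)}; count = 9.

For each of the 49 pairs (x, y) ∈ F_7², evaluate f(x, y) mod 7. Record the zeros.
  x = 0: [0↦3, 1↦2, 2↦3, 3↦5, 4↦0, 5↦1, 6↦0]  zeros at y ∈ {4, 6}
  x = 1: [0↦1, 1↦2, 2↦5, 3↦2, 4↦6, 5↦2, 6↦3]  zeros at y ∈ ∅
  x = 2: [0↦4, 1↦0, 2↦5, 3↦4, 4↦3, 5↦1, 6↦4]  zeros at y ∈ {1}
  x = 3: [0↦0, 1↦5, 2↦5, 3↦6, 4↦0, 5↦0, 6↦5]  zeros at y ∈ {0, 4, 5}
  x = 4: [0↦5, 1↦5, 2↦0, 3↦3, 4↦6, 5↦1, 6↦1]  zeros at y ∈ {2}
  x = 5: [0↦0, 1↦2, 2↦6, 3↦4, 4↦2, 5↦6, 6↦1]  zeros at y ∈ {0}
  x = 6: [0↦1, 1↦5, 2↦4, 3↦4, 4↦4, 5↦3, 6↦0]  zeros at y ∈ {6}
Collecting zeros: affine points = {(0, 4), (0, 6), (2, 1), (3, 0), (3, 4), (3, 5), (4, 2), (5, 0), (6, 6)}.
Total count |C(F_7)_aff| = 9.


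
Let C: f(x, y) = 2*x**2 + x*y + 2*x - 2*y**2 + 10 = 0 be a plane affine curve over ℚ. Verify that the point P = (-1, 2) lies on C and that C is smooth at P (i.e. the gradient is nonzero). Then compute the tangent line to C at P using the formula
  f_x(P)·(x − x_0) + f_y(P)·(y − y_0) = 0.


Tangent line at P: 18 - 9*y = 0.

Step 1: f(-1, 2) = 0, so P lies on C.
Step 2: partial derivatives
  f_x(x, y) = 4*x + y + 2, f_y(x, y) = x - 4*y.
  f_x(P) = 0, f_y(P) = -9 (gradient nonzero, so P is smooth).
Step 3: tangent line at P: 0·(x − -1) + -9·(y − 2) = 0.
Expanding: 18 - 9*y = 0.


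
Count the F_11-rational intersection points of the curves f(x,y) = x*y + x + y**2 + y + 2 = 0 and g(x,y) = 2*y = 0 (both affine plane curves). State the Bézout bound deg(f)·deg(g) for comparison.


Common zeros: {(9, 0)}; count = 1; Bézout bound = 2.

deg(f) = 2, deg(g) = 1, so Bézout bound = 2.
Scan x ∈ F_11. For each x, list the y ∈ F_11 with f(x, y) ≡ 0 and those with g(x, y) ≡ 0 (mod 11); the common zeros in that column are the intersection.
  x = 0: f ≡ 0 at y ∈ {4, 6}; g ≡ 0 at y ∈ {0}; common: ∅.
  x = 1: f ≡ 0 at y ∈ {2, 7}; g ≡ 0 at y ∈ {0}; common: ∅.
  x = 2: f ≡ 0 at y ∈ {3, 5}; g ≡ 0 at y ∈ {0}; common: ∅.
  x = 3: f ≡ 0 at y ∈ ∅; g ≡ 0 at y ∈ {0}; common: ∅.
  x = 4: f ≡ 0 at y ∈ {8, 9}; g ≡ 0 at y ∈ {0}; common: ∅.
  x = 5: f ≡ 0 at y ∈ ∅; g ≡ 0 at y ∈ {0}; common: ∅.
  x = 6: f ≡ 0 at y ∈ ∅; g ≡ 0 at y ∈ {0}; common: ∅.
  x = 7: f ≡ 0 at y ∈ ∅; g ≡ 0 at y ∈ {0}; common: ∅.
  x = 8: f ≡ 0 at y ∈ ∅; g ≡ 0 at y ∈ {0}; common: ∅.
  x = 9: f ≡ 0 at y ∈ {0, 1}; g ≡ 0 at y ∈ {0}; common: {0}.
  x = 10: f ≡ 0 at y ∈ ∅; g ≡ 0 at y ∈ {0}; common: ∅.
Collecting: common zeros = {(9, 0)}, so the count is 1.
Comparison with the Bézout bound: 1 ≤ 2 = deg(f)·deg(g), as expected for curves with no common component (the affine F_11-count falls short of the bound because intersections may lie at infinity, over extension fields, or carry multiplicity).
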